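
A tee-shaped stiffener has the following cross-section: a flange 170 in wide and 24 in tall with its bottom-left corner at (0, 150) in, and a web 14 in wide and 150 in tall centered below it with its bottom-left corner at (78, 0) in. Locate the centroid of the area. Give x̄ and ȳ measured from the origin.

x̄ = 85.00 in, ȳ = 132.44 in

web: A = 14 × 150 = 2100.00, centroid at (85.00, 75.00).
flange: A = 170 × 24 = 4080.00, centroid at (85.00, 162.00).
ΣA = 6180.00 in², ΣAx̄ = 525300.00 in³, ΣAȳ = 818460.00 in³.
x̄ = 525300.00/6180.00 = 85.00 in; ȳ = 818460.00/6180.00 = 132.44 in.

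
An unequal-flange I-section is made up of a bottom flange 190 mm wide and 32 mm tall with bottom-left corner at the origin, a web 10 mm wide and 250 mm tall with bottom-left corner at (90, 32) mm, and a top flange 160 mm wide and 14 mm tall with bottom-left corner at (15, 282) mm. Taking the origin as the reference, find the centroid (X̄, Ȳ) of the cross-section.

X̄ = 95.00 mm, Ȳ = 105.10 mm

Part | A | x̄ᵢ | ȳᵢ | A·x̄ᵢ | A·ȳᵢ
bottom flange | 6080.00 | 95.00 | 16.00 | 577600.00 | 97280.00
web | 2500.00 | 95.00 | 157.00 | 237500.00 | 392500.00
top flange | 2240.00 | 95.00 | 289.00 | 212800.00 | 647360.00
Σ | 10820.00 |  |  | 1027900.00 | 1137140.00
X̄ = 1027900.00 / 10820.00 = 95.00 mm
Ȳ = 1137140.00 / 10820.00 = 105.10 mm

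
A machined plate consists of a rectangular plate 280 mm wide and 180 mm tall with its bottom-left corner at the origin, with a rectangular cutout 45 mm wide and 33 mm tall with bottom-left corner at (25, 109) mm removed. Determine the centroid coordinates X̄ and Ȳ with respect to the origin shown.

X̄ = 142.81 mm, Ȳ = 88.92 mm

plate: A = 280 × 180 = 50400.00, centroid at (140.00, 90.00).
hole: A = −(45 × 33) = -1485.00, centroid at (47.50, 125.50).
ΣA = 48915.00 mm², ΣAX̄ = 6985462.50 mm³, ΣAȲ = 4349632.50 mm³.
X̄ = 6985462.50/48915.00 = 142.81 mm; Ȳ = 4349632.50/48915.00 = 88.92 mm.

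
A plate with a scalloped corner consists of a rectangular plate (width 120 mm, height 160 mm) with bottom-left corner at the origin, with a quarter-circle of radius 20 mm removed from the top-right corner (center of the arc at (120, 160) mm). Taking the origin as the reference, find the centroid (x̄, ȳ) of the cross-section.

x̄ = 59.14 mm, ȳ = 78.81 mm

plate: A = 120 × 160 = 19200.00, centroid at (60.00, 80.00).
removed quarter-circle: A = −¼π·20² = -314.16, centroid at (111.51, 151.51).
ΣA = 18885.84 mm², ΣAx̄ = 1116967.55 mm³, ΣAȳ = 1488401.18 mm³.
x̄ = 1116967.55/18885.84 = 59.14 mm; ȳ = 1488401.18/18885.84 = 78.81 mm.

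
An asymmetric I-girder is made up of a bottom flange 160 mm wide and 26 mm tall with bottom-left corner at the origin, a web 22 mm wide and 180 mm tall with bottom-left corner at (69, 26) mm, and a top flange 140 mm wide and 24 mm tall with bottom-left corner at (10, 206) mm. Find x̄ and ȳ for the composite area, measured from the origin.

x̄ = 80.00 mm, ȳ = 108.53 mm

Part | A | x̄ᵢ | ȳᵢ | A·x̄ᵢ | A·ȳᵢ
bottom flange | 4160.00 | 80.00 | 13.00 | 332800.00 | 54080.00
web | 3960.00 | 80.00 | 116.00 | 316800.00 | 459360.00
top flange | 3360.00 | 80.00 | 218.00 | 268800.00 | 732480.00
Σ | 11480.00 |  |  | 918400.00 | 1245920.00
x̄ = 918400.00 / 11480.00 = 80.00 mm
ȳ = 1245920.00 / 11480.00 = 108.53 mm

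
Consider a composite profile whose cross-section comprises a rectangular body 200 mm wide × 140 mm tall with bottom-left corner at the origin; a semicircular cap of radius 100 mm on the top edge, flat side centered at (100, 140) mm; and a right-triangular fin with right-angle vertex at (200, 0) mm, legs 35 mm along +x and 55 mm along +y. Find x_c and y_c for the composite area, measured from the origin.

x_c = 102.41 mm, y_c = 108.43 mm

rectangular body: A = 200 × 140 = 28000.00, centroid at (100.00, 70.00).
semicircular top: A = ½π·100² = 15707.96, centroid at (100.00, 182.44).
triangular fin: A = ½·35·55 = 962.50, centroid at (211.67, 18.33).
ΣA = 44670.46 mm²
ΣAx_c = (28000.00)(100.00) + (15707.96)(100.00) + (962.50)(211.67) = 4574525.49 mm³
ΣAy_c = (28000.00)(70.00) + (15707.96)(182.44) + (962.50)(18.33) = 4843427.36 mm³
x_c = 4574525.49 / 44670.46 = 102.41 mm
y_c = 4843427.36 / 44670.46 = 108.43 mm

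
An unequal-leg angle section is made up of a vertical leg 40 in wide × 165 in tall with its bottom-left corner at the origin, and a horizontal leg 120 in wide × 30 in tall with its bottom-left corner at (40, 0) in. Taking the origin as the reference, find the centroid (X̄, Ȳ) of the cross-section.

vertical leg: A = 40 × 165 = 6600.00, centroid at (20.00, 82.50).
horizontal leg: A = 120 × 30 = 3600.00, centroid at (100.00, 15.00).
ΣA = 10200.00 in²
ΣAX̄ = (6600.00)(20.00) + (3600.00)(100.00) = 492000.00 in³
ΣAȲ = (6600.00)(82.50) + (3600.00)(15.00) = 598500.00 in³
X̄ = 492000.00 / 10200.00 = 48.24 in
Ȳ = 598500.00 / 10200.00 = 58.68 in

X̄ = 48.24 in, Ȳ = 58.68 in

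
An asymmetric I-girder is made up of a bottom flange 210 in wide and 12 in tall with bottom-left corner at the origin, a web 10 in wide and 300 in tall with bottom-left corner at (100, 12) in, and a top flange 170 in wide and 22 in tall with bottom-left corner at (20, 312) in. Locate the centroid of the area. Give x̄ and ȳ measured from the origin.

x̄ = 105.00 in, ȳ = 184.57 in

bottom flange: A = 210 × 12 = 2520.00, centroid at (105.00, 6.00).
web: A = 10 × 300 = 3000.00, centroid at (105.00, 162.00).
top flange: A = 170 × 22 = 3740.00, centroid at (105.00, 323.00).
ΣA = 9260.00 in², ΣAx̄ = 972300.00 in³, ΣAȳ = 1709140.00 in³.
x̄ = 972300.00/9260.00 = 105.00 in; ȳ = 1709140.00/9260.00 = 184.57 in.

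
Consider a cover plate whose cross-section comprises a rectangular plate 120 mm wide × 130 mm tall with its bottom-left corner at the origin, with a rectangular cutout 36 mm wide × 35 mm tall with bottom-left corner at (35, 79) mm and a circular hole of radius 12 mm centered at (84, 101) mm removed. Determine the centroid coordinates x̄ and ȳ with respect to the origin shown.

x̄ = 59.85 mm, ȳ = 60.97 mm

Part | A | x̄ᵢ | ȳᵢ | A·x̄ᵢ | A·ȳᵢ
plate | 15600.00 | 60.00 | 65.00 | 936000.00 | 1014000.00
hole 1 | -1260.00 | 53.00 | 96.50 | -66780.00 | -121590.00
hole 2 | -452.39 | 84.00 | 101.00 | -38000.70 | -45691.32
Σ | 13887.61 |  |  | 831219.30 | 846718.68
x̄ = 831219.30 / 13887.61 = 59.85 mm
ȳ = 846718.68 / 13887.61 = 60.97 mm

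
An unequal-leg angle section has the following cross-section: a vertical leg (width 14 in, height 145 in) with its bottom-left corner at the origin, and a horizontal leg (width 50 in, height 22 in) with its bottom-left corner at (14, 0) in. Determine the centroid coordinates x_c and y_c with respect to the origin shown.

x_c = 18.25 in, y_c = 50.89 in

vertical leg: A = 14 × 145 = 2030.00, centroid at (7.00, 72.50).
horizontal leg: A = 50 × 22 = 1100.00, centroid at (39.00, 11.00).
ΣA = 3130.00 in²
ΣAx_c = (2030.00)(7.00) + (1100.00)(39.00) = 57110.00 in³
ΣAy_c = (2030.00)(72.50) + (1100.00)(11.00) = 159275.00 in³
x_c = 57110.00 / 3130.00 = 18.25 in
y_c = 159275.00 / 3130.00 = 50.89 in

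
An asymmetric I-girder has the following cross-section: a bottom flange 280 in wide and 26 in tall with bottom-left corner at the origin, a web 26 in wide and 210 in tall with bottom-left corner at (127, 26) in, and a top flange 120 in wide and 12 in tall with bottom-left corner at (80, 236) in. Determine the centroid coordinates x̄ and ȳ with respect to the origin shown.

bottom flange: A = 280 × 26 = 7280.00, centroid at (140.00, 13.00).
web: A = 26 × 210 = 5460.00, centroid at (140.00, 131.00).
top flange: A = 120 × 12 = 1440.00, centroid at (140.00, 242.00).
ΣA = 14180.00 in², ΣAx̄ = 1985200.00 in³, ΣAȳ = 1158380.00 in³.
x̄ = 1985200.00/14180.00 = 140.00 in; ȳ = 1158380.00/14180.00 = 81.69 in.

x̄ = 140.00 in, ȳ = 81.69 in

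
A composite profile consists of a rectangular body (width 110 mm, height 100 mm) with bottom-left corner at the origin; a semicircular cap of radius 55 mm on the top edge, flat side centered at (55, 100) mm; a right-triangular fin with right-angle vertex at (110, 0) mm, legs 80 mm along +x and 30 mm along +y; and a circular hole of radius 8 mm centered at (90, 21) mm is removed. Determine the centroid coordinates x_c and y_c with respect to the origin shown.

rectangular body: A = 110 × 100 = 11000.00, centroid at (55.00, 50.00).
semicircular top: A = ½π·55² = 4751.66, centroid at (55.00, 123.34).
triangular fin: A = ½·80·30 = 1200.00, centroid at (136.67, 10.00).
hole: A = −π·8² = -201.06, centroid at (90.00, 21.00).
ΣA = 16750.60 mm², ΣAx_c = 1012245.67 mm³, ΣAy_c = 1143860.25 mm³.
x_c = 1012245.67/16750.60 = 60.43 mm; y_c = 1143860.25/16750.60 = 68.29 mm.

x_c = 60.43 mm, y_c = 68.29 mm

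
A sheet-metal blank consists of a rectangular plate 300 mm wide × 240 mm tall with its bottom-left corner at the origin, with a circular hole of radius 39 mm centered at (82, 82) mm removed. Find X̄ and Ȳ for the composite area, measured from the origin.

Part | A | x̄ᵢ | ȳᵢ | A·x̄ᵢ | A·ȳᵢ
plate | 72000.00 | 150.00 | 120.00 | 10800000.00 | 8640000.00
hole | -4778.36 | 82.00 | 82.00 | -391825.72 | -391825.72
Σ | 67221.64 |  |  | 10408174.28 | 8248174.28
X̄ = 10408174.28 / 67221.64 = 154.83 mm
Ȳ = 8248174.28 / 67221.64 = 122.70 mm

X̄ = 154.83 mm, Ȳ = 122.70 mm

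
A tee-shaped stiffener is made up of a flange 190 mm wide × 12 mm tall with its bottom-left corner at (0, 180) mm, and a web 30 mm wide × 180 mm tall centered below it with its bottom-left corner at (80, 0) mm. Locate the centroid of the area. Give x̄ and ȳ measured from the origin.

web: A = 30 × 180 = 5400.00, centroid at (95.00, 90.00).
flange: A = 190 × 12 = 2280.00, centroid at (95.00, 186.00).
ΣA = 7680.00 mm²
ΣAx̄ = (5400.00)(95.00) + (2280.00)(95.00) = 729600.00 mm³
ΣAȳ = (5400.00)(90.00) + (2280.00)(186.00) = 910080.00 mm³
x̄ = 729600.00 / 7680.00 = 95.00 mm
ȳ = 910080.00 / 7680.00 = 118.50 mm

x̄ = 95.00 mm, ȳ = 118.50 mm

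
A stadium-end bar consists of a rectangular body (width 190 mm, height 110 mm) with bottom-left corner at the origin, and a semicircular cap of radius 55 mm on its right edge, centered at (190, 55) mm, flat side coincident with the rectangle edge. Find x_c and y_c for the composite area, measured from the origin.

x_c = 116.92 mm, y_c = 55.00 mm

rectangular body: A = 190 × 110 = 20900.00, centroid at (95.00, 55.00).
semicircular end: A = ½π·55² = 4751.66, centroid at (213.34, 55.00).
ΣA = 25651.66 mm², ΣAx_c = 2999231.86 mm³, ΣAy_c = 1410841.24 mm³.
x_c = 2999231.86/25651.66 = 116.92 mm; y_c = 1410841.24/25651.66 = 55.00 mm.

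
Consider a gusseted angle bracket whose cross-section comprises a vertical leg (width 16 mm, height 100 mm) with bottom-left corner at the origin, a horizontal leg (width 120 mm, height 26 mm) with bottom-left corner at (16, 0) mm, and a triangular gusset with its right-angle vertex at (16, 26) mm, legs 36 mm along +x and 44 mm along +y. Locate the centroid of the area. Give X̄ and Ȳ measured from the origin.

Part | A | x̄ᵢ | ȳᵢ | A·x̄ᵢ | A·ȳᵢ
vertical leg | 1600.00 | 8.00 | 50.00 | 12800.00 | 80000.00
horizontal leg | 3120.00 | 76.00 | 13.00 | 237120.00 | 40560.00
gusset | 792.00 | 28.00 | 40.67 | 22176.00 | 32208.00
Σ | 5512.00 |  |  | 272096.00 | 152768.00
X̄ = 272096.00 / 5512.00 = 49.36 mm
Ȳ = 152768.00 / 5512.00 = 27.72 mm

X̄ = 49.36 mm, Ȳ = 27.72 mm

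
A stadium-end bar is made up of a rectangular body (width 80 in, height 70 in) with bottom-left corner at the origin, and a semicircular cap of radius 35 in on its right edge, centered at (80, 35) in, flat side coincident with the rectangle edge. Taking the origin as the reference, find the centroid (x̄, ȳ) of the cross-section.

rectangular body: A = 80 × 70 = 5600.00, centroid at (40.00, 35.00).
semicircular end: A = ½π·35² = 1924.23, centroid at (94.85, 35.00).
ΣA = 7524.23 in², ΣAx̄ = 406521.37 in³, ΣAȳ = 263347.89 in³.
x̄ = 406521.37/7524.23 = 54.03 in; ȳ = 263347.89/7524.23 = 35.00 in.

x̄ = 54.03 in, ȳ = 35.00 in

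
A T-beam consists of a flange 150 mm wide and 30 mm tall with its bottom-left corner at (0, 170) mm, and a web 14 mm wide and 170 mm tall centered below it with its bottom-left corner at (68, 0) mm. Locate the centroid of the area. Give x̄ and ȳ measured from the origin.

x̄ = 75.00 mm, ȳ = 150.41 mm

web: A = 14 × 170 = 2380.00, centroid at (75.00, 85.00).
flange: A = 150 × 30 = 4500.00, centroid at (75.00, 185.00).
ΣA = 6880.00 mm², ΣAx̄ = 516000.00 mm³, ΣAȳ = 1034800.00 mm³.
x̄ = 516000.00/6880.00 = 75.00 mm; ȳ = 1034800.00/6880.00 = 150.41 mm.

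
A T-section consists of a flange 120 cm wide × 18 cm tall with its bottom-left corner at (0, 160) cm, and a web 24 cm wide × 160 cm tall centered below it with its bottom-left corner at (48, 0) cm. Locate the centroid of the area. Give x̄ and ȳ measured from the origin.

web: A = 24 × 160 = 3840.00, centroid at (60.00, 80.00).
flange: A = 120 × 18 = 2160.00, centroid at (60.00, 169.00).
ΣA = 6000.00 cm²
ΣAx̄ = (3840.00)(60.00) + (2160.00)(60.00) = 360000.00 cm³
ΣAȳ = (3840.00)(80.00) + (2160.00)(169.00) = 672240.00 cm³
x̄ = 360000.00 / 6000.00 = 60.00 cm
ȳ = 672240.00 / 6000.00 = 112.04 cm

x̄ = 60.00 cm, ȳ = 112.04 cm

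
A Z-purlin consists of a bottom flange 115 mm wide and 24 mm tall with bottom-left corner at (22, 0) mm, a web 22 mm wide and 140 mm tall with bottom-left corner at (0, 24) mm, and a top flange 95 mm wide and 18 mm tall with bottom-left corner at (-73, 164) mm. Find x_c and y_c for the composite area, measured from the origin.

x_c = 27.77 mm, y_c = 81.92 mm

bottom flange: A = 115 × 24 = 2760.00, centroid at (79.50, 12.00).
web: A = 22 × 140 = 3080.00, centroid at (11.00, 94.00).
top flange: A = 95 × 18 = 1710.00, centroid at (-25.50, 173.00).
ΣA = 7550.00 mm²
ΣAx_c = (2760.00)(79.50) + (3080.00)(11.00) + (1710.00)(-25.50) = 209695.00 mm³
ΣAy_c = (2760.00)(12.00) + (3080.00)(94.00) + (1710.00)(173.00) = 618470.00 mm³
x_c = 209695.00 / 7550.00 = 27.77 mm
y_c = 618470.00 / 7550.00 = 81.92 mm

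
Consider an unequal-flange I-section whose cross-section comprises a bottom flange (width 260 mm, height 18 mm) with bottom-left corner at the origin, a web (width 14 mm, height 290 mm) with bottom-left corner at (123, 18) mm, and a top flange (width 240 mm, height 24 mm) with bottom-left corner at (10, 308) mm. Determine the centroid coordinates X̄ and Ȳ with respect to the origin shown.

Part | A | x̄ᵢ | ȳᵢ | A·x̄ᵢ | A·ȳᵢ
bottom flange | 4680.00 | 130.00 | 9.00 | 608400.00 | 42120.00
web | 4060.00 | 130.00 | 163.00 | 527800.00 | 661780.00
top flange | 5760.00 | 130.00 | 320.00 | 748800.00 | 1843200.00
Σ | 14500.00 |  |  | 1885000.00 | 2547100.00
X̄ = 1885000.00 / 14500.00 = 130.00 mm
Ȳ = 2547100.00 / 14500.00 = 175.66 mm

X̄ = 130.00 mm, Ȳ = 175.66 mm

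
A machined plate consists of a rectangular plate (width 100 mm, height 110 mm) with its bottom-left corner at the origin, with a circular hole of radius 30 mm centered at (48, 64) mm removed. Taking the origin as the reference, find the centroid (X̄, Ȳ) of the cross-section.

plate: A = 100 × 110 = 11000.00, centroid at (50.00, 55.00).
hole: A = −π·30² = -2827.43, centroid at (48.00, 64.00).
ΣA = 8172.57 mm², ΣAX̄ = 414283.20 mm³, ΣAȲ = 424044.26 mm³.
X̄ = 414283.20/8172.57 = 50.69 mm; Ȳ = 424044.26/8172.57 = 51.89 mm.

X̄ = 50.69 mm, Ȳ = 51.89 mm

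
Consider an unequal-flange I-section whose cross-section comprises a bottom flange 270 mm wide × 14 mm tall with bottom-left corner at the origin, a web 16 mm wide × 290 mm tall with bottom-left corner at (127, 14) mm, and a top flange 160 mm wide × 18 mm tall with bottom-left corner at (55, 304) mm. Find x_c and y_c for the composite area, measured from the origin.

x_c = 135.00 mm, y_c = 147.40 mm

bottom flange: A = 270 × 14 = 3780.00, centroid at (135.00, 7.00).
web: A = 16 × 290 = 4640.00, centroid at (135.00, 159.00).
top flange: A = 160 × 18 = 2880.00, centroid at (135.00, 313.00).
ΣA = 11300.00 mm²
ΣAx_c = (3780.00)(135.00) + (4640.00)(135.00) + (2880.00)(135.00) = 1525500.00 mm³
ΣAy_c = (3780.00)(7.00) + (4640.00)(159.00) + (2880.00)(313.00) = 1665660.00 mm³
x_c = 1525500.00 / 11300.00 = 135.00 mm
y_c = 1665660.00 / 11300.00 = 147.40 mm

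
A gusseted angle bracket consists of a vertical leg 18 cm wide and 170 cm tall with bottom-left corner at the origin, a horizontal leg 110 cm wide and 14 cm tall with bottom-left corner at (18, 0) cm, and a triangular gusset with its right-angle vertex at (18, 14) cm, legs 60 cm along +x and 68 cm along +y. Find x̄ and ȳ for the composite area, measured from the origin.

x̄ = 32.75 cm, ȳ = 52.06 cm

Part | A | x̄ᵢ | ȳᵢ | A·x̄ᵢ | A·ȳᵢ
vertical leg | 3060.00 | 9.00 | 85.00 | 27540.00 | 260100.00
horizontal leg | 1540.00 | 73.00 | 7.00 | 112420.00 | 10780.00
gusset | 2040.00 | 38.00 | 36.67 | 77520.00 | 74800.00
Σ | 6640.00 |  |  | 217480.00 | 345680.00
x̄ = 217480.00 / 6640.00 = 32.75 cm
ȳ = 345680.00 / 6640.00 = 52.06 cm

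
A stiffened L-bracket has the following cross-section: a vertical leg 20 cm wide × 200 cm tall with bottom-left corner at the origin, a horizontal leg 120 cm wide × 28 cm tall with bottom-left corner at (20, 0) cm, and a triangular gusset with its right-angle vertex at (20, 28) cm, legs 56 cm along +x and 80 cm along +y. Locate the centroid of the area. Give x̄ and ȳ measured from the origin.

Part | A | x̄ᵢ | ȳᵢ | A·x̄ᵢ | A·ȳᵢ
vertical leg | 4000.00 | 10.00 | 100.00 | 40000.00 | 400000.00
horizontal leg | 3360.00 | 80.00 | 14.00 | 268800.00 | 47040.00
gusset | 2240.00 | 38.67 | 54.67 | 86613.33 | 122453.33
Σ | 9600.00 |  |  | 395413.33 | 569493.33
x̄ = 395413.33 / 9600.00 = 41.19 cm
ȳ = 569493.33 / 9600.00 = 59.32 cm

x̄ = 41.19 cm, ȳ = 59.32 cm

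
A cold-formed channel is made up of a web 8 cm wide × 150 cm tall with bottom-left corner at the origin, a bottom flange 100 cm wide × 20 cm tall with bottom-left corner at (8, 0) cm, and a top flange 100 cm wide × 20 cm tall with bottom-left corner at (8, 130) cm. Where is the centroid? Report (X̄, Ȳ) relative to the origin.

Part | A | x̄ᵢ | ȳᵢ | A·x̄ᵢ | A·ȳᵢ
web | 1200.00 | 4.00 | 75.00 | 4800.00 | 90000.00
bottom flange | 2000.00 | 58.00 | 10.00 | 116000.00 | 20000.00
top flange | 2000.00 | 58.00 | 140.00 | 116000.00 | 280000.00
Σ | 5200.00 |  |  | 236800.00 | 390000.00
X̄ = 236800.00 / 5200.00 = 45.54 cm
Ȳ = 390000.00 / 5200.00 = 75.00 cm

X̄ = 45.54 cm, Ȳ = 75.00 cm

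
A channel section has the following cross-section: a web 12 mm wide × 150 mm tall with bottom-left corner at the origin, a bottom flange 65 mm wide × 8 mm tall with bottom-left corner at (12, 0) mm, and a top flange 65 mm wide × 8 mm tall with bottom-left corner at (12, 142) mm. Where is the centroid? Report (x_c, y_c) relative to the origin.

Part | A | x̄ᵢ | ȳᵢ | A·x̄ᵢ | A·ȳᵢ
web | 1800.00 | 6.00 | 75.00 | 10800.00 | 135000.00
bottom flange | 520.00 | 44.50 | 4.00 | 23140.00 | 2080.00
top flange | 520.00 | 44.50 | 146.00 | 23140.00 | 75920.00
Σ | 2840.00 |  |  | 57080.00 | 213000.00
x_c = 57080.00 / 2840.00 = 20.10 mm
y_c = 213000.00 / 2840.00 = 75.00 mm

x_c = 20.10 mm, y_c = 75.00 mm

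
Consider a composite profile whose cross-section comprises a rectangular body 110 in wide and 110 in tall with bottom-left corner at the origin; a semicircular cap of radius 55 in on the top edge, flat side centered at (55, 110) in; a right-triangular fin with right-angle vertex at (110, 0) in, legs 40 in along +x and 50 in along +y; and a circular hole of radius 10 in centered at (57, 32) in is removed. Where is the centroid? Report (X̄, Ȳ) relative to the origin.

rectangular body: A = 110 × 110 = 12100.00, centroid at (55.00, 55.00).
semicircular top: A = ½π·55² = 4751.66, centroid at (55.00, 133.34).
triangular fin: A = ½·40·50 = 1000.00, centroid at (123.33, 16.67).
hole: A = −π·10² = -314.16, centroid at (57.00, 32.00).
ΣA = 17537.50 in²
ΣAX̄ = (12100.00)(55.00) + (4751.66)(55.00) + (1000.00)(123.33) + (-314.16)(57.00) = 1032267.49 in³
ΣAȲ = (12100.00)(55.00) + (4751.66)(133.34) + (1000.00)(16.67) + (-314.16)(32.00) = 1305712.71 in³
X̄ = 1032267.49 / 17537.50 = 58.86 in
Ȳ = 1305712.71 / 17537.50 = 74.45 in

X̄ = 58.86 in, Ȳ = 74.45 in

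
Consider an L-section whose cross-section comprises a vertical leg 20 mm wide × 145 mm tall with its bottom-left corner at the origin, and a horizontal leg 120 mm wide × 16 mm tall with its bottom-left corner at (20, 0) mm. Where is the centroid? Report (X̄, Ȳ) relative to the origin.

X̄ = 37.88 mm, Ȳ = 46.81 mm

vertical leg: A = 20 × 145 = 2900.00, centroid at (10.00, 72.50).
horizontal leg: A = 120 × 16 = 1920.00, centroid at (80.00, 8.00).
ΣA = 4820.00 mm²
ΣAX̄ = (2900.00)(10.00) + (1920.00)(80.00) = 182600.00 mm³
ΣAȲ = (2900.00)(72.50) + (1920.00)(8.00) = 225610.00 mm³
X̄ = 182600.00 / 4820.00 = 37.88 mm
Ȳ = 225610.00 / 4820.00 = 46.81 mm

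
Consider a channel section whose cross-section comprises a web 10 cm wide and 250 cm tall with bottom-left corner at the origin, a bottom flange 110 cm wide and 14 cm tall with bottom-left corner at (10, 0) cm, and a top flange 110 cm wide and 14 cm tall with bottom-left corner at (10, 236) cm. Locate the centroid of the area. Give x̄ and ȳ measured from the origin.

Part | A | x̄ᵢ | ȳᵢ | A·x̄ᵢ | A·ȳᵢ
web | 2500.00 | 5.00 | 125.00 | 12500.00 | 312500.00
bottom flange | 1540.00 | 65.00 | 7.00 | 100100.00 | 10780.00
top flange | 1540.00 | 65.00 | 243.00 | 100100.00 | 374220.00
Σ | 5580.00 |  |  | 212700.00 | 697500.00
x̄ = 212700.00 / 5580.00 = 38.12 cm
ȳ = 697500.00 / 5580.00 = 125.00 cm

x̄ = 38.12 cm, ȳ = 125.00 cm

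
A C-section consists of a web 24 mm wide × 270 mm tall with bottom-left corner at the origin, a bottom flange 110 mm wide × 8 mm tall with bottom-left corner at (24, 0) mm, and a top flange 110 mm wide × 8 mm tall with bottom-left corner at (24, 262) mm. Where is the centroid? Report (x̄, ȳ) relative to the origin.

Part | A | x̄ᵢ | ȳᵢ | A·x̄ᵢ | A·ȳᵢ
web | 6480.00 | 12.00 | 135.00 | 77760.00 | 874800.00
bottom flange | 880.00 | 79.00 | 4.00 | 69520.00 | 3520.00
top flange | 880.00 | 79.00 | 266.00 | 69520.00 | 234080.00
Σ | 8240.00 |  |  | 216800.00 | 1112400.00
x̄ = 216800.00 / 8240.00 = 26.31 mm
ȳ = 1112400.00 / 8240.00 = 135.00 mm

x̄ = 26.31 mm, ȳ = 135.00 mm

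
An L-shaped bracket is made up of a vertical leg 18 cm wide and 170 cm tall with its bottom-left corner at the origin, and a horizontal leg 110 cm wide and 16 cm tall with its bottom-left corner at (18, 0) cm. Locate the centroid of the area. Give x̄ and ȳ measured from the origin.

x̄ = 32.37 cm, ȳ = 56.88 cm

Part | A | x̄ᵢ | ȳᵢ | A·x̄ᵢ | A·ȳᵢ
vertical leg | 3060.00 | 9.00 | 85.00 | 27540.00 | 260100.00
horizontal leg | 1760.00 | 73.00 | 8.00 | 128480.00 | 14080.00
Σ | 4820.00 |  |  | 156020.00 | 274180.00
x̄ = 156020.00 / 4820.00 = 32.37 cm
ȳ = 274180.00 / 4820.00 = 56.88 cm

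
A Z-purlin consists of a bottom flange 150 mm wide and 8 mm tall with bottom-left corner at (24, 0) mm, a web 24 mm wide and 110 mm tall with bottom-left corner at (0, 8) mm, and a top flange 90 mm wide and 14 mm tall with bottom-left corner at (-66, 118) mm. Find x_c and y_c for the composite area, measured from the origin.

Part | A | x̄ᵢ | ȳᵢ | A·x̄ᵢ | A·ȳᵢ
bottom flange | 1200.00 | 99.00 | 4.00 | 118800.00 | 4800.00
web | 2640.00 | 12.00 | 63.00 | 31680.00 | 166320.00
top flange | 1260.00 | -21.00 | 125.00 | -26460.00 | 157500.00
Σ | 5100.00 |  |  | 124020.00 | 328620.00
x_c = 124020.00 / 5100.00 = 24.32 mm
y_c = 328620.00 / 5100.00 = 64.44 mm

x_c = 24.32 mm, y_c = 64.44 mm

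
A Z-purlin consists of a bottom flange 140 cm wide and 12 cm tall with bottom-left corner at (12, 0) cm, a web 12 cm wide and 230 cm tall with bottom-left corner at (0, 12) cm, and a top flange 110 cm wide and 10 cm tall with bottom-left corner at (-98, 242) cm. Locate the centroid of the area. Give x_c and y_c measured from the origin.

x_c = 19.32 cm, y_c = 114.13 cm

bottom flange: A = 140 × 12 = 1680.00, centroid at (82.00, 6.00).
web: A = 12 × 230 = 2760.00, centroid at (6.00, 127.00).
top flange: A = 110 × 10 = 1100.00, centroid at (-43.00, 247.00).
ΣA = 5540.00 cm²
ΣAx_c = (1680.00)(82.00) + (2760.00)(6.00) + (1100.00)(-43.00) = 107020.00 cm³
ΣAy_c = (1680.00)(6.00) + (2760.00)(127.00) + (1100.00)(247.00) = 632300.00 cm³
x_c = 107020.00 / 5540.00 = 19.32 cm
y_c = 632300.00 / 5540.00 = 114.13 cm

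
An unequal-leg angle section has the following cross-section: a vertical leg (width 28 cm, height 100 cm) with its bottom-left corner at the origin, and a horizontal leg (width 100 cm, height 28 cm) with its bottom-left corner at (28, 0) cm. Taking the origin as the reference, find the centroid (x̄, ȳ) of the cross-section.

x̄ = 46.00 cm, ȳ = 32.00 cm

Part | A | x̄ᵢ | ȳᵢ | A·x̄ᵢ | A·ȳᵢ
vertical leg | 2800.00 | 14.00 | 50.00 | 39200.00 | 140000.00
horizontal leg | 2800.00 | 78.00 | 14.00 | 218400.00 | 39200.00
Σ | 5600.00 |  |  | 257600.00 | 179200.00
x̄ = 257600.00 / 5600.00 = 46.00 cm
ȳ = 179200.00 / 5600.00 = 32.00 cm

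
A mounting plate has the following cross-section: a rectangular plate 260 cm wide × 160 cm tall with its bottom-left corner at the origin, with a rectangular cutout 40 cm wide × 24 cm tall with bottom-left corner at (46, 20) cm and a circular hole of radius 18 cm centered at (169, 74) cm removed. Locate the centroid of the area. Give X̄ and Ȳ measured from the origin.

X̄ = 130.55 cm, Ȳ = 81.32 cm

Part | A | x̄ᵢ | ȳᵢ | A·x̄ᵢ | A·ȳᵢ
plate | 41600.00 | 130.00 | 80.00 | 5408000.00 | 3328000.00
hole 1 | -960.00 | 66.00 | 32.00 | -63360.00 | -30720.00
hole 2 | -1017.88 | 169.00 | 74.00 | -172021.05 | -75322.83
Σ | 39622.12 |  |  | 5172618.95 | 3221957.17
X̄ = 5172618.95 / 39622.12 = 130.55 cm
Ȳ = 3221957.17 / 39622.12 = 81.32 cm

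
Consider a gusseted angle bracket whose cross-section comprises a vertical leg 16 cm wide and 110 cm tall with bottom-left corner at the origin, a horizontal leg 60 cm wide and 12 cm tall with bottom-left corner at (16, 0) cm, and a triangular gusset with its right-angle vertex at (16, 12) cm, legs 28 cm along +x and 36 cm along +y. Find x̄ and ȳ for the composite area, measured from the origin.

x̄ = 20.10 cm, ȳ = 37.94 cm

vertical leg: A = 16 × 110 = 1760.00, centroid at (8.00, 55.00).
horizontal leg: A = 60 × 12 = 720.00, centroid at (46.00, 6.00).
gusset: A = ½·28·36 = 504.00, centroid at (25.33, 24.00).
ΣA = 2984.00 cm², ΣAx̄ = 59968.00 cm³, ΣAȳ = 113216.00 cm³.
x̄ = 59968.00/2984.00 = 20.10 cm; ȳ = 113216.00/2984.00 = 37.94 cm.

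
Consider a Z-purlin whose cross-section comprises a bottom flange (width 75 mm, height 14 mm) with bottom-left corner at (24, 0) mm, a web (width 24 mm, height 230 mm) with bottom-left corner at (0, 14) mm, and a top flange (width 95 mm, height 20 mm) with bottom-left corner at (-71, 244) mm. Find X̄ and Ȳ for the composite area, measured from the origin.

X̄ = 10.17 mm, Ȳ = 141.92 mm

bottom flange: A = 75 × 14 = 1050.00, centroid at (61.50, 7.00).
web: A = 24 × 230 = 5520.00, centroid at (12.00, 129.00).
top flange: A = 95 × 20 = 1900.00, centroid at (-23.50, 254.00).
ΣA = 8470.00 mm², ΣAX̄ = 86165.00 mm³, ΣAȲ = 1202030.00 mm³.
X̄ = 86165.00/8470.00 = 10.17 mm; Ȳ = 1202030.00/8470.00 = 141.92 mm.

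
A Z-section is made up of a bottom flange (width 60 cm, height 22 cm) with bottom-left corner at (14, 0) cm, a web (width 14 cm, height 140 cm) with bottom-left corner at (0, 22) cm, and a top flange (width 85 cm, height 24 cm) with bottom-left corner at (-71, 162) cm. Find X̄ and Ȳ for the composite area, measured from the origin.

bottom flange: A = 60 × 22 = 1320.00, centroid at (44.00, 11.00).
web: A = 14 × 140 = 1960.00, centroid at (7.00, 92.00).
top flange: A = 85 × 24 = 2040.00, centroid at (-28.50, 174.00).
ΣA = 5320.00 cm²
ΣAX̄ = (1320.00)(44.00) + (1960.00)(7.00) + (2040.00)(-28.50) = 13660.00 cm³
ΣAȲ = (1320.00)(11.00) + (1960.00)(92.00) + (2040.00)(174.00) = 549800.00 cm³
X̄ = 13660.00 / 5320.00 = 2.57 cm
Ȳ = 549800.00 / 5320.00 = 103.35 cm

X̄ = 2.57 cm, Ȳ = 103.35 cm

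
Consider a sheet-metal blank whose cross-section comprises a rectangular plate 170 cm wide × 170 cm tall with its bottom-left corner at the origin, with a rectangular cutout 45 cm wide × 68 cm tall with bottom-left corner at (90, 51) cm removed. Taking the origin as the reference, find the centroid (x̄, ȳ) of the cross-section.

x̄ = 81.74 cm, ȳ = 85.00 cm

plate: A = 170 × 170 = 28900.00, centroid at (85.00, 85.00).
hole: A = −(45 × 68) = -3060.00, centroid at (112.50, 85.00).
ΣA = 25840.00 cm², ΣAx̄ = 2112250.00 cm³, ΣAȳ = 2196400.00 cm³.
x̄ = 2112250.00/25840.00 = 81.74 cm; ȳ = 2196400.00/25840.00 = 85.00 cm.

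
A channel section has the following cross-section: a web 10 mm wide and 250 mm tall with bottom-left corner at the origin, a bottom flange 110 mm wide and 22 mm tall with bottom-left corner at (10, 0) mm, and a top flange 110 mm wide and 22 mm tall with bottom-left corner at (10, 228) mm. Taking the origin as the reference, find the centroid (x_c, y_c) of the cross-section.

web: A = 10 × 250 = 2500.00, centroid at (5.00, 125.00).
bottom flange: A = 110 × 22 = 2420.00, centroid at (65.00, 11.00).
top flange: A = 110 × 22 = 2420.00, centroid at (65.00, 239.00).
ΣA = 7340.00 mm²
ΣAx_c = (2500.00)(5.00) + (2420.00)(65.00) + (2420.00)(65.00) = 327100.00 mm³
ΣAy_c = (2500.00)(125.00) + (2420.00)(11.00) + (2420.00)(239.00) = 917500.00 mm³
x_c = 327100.00 / 7340.00 = 44.56 mm
y_c = 917500.00 / 7340.00 = 125.00 mm

x_c = 44.56 mm, y_c = 125.00 mm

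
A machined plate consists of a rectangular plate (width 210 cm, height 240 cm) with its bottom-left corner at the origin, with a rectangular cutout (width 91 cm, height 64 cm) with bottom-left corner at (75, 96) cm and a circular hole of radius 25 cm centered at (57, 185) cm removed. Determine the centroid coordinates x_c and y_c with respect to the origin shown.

x_c = 105.09 cm, y_c = 115.91 cm

plate: A = 210 × 240 = 50400.00, centroid at (105.00, 120.00).
hole 1: A = −(91 × 64) = -5824.00, centroid at (120.50, 128.00).
hole 2: A = −π·25² = -1963.50, centroid at (57.00, 185.00).
ΣA = 42612.50 cm²
ΣAx_c = (50400.00)(105.00) + (-5824.00)(120.50) + (-1963.50)(57.00) = 4478288.76 cm³
ΣAy_c = (50400.00)(120.00) + (-5824.00)(128.00) + (-1963.50)(185.00) = 4939281.35 cm³
x_c = 4478288.76 / 42612.50 = 105.09 cm
y_c = 4939281.35 / 42612.50 = 115.91 cm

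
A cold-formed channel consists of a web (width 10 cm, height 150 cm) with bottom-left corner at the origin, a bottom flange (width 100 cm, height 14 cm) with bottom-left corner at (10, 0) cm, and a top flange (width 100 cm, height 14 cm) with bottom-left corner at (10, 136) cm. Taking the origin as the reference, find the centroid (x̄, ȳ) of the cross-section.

Part | A | x̄ᵢ | ȳᵢ | A·x̄ᵢ | A·ȳᵢ
web | 1500.00 | 5.00 | 75.00 | 7500.00 | 112500.00
bottom flange | 1400.00 | 60.00 | 7.00 | 84000.00 | 9800.00
top flange | 1400.00 | 60.00 | 143.00 | 84000.00 | 200200.00
Σ | 4300.00 |  |  | 175500.00 | 322500.00
x̄ = 175500.00 / 4300.00 = 40.81 cm
ȳ = 322500.00 / 4300.00 = 75.00 cm

x̄ = 40.81 cm, ȳ = 75.00 cm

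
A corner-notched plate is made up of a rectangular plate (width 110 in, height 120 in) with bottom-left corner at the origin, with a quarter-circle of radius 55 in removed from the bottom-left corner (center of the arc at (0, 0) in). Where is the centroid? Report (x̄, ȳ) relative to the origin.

plate: A = 110 × 120 = 13200.00, centroid at (55.00, 60.00).
removed quarter-circle: A = −¼π·55² = -2375.83, centroid at (23.34, 23.34).
ΣA = 10824.17 in²
ΣAx̄ = (13200.00)(55.00) + (-2375.83)(23.34) = 670541.67 in³
ΣAȳ = (13200.00)(60.00) + (-2375.83)(23.34) = 736541.67 in³
x̄ = 670541.67 / 10824.17 = 61.95 in
ȳ = 736541.67 / 10824.17 = 68.05 in

x̄ = 61.95 in, ȳ = 68.05 in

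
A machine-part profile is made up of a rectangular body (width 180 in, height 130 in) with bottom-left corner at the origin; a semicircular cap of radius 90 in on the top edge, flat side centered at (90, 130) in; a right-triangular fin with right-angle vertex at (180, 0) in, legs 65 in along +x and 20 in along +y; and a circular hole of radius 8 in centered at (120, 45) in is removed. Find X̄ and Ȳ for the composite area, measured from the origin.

X̄ = 91.82 in, Ȳ = 99.98 in

rectangular body: A = 180 × 130 = 23400.00, centroid at (90.00, 65.00).
semicircular top: A = ½π·90² = 12723.45, centroid at (90.00, 168.20).
triangular fin: A = ½·65·20 = 650.00, centroid at (201.67, 6.67).
hole: A = −π·8² = -201.06, centroid at (120.00, 45.00).
ΣA = 36572.39 in², ΣAX̄ = 3358066.42 in³, ΣAȲ = 3656334.08 in³.
X̄ = 3358066.42/36572.39 = 91.82 in; Ȳ = 3656334.08/36572.39 = 99.98 in.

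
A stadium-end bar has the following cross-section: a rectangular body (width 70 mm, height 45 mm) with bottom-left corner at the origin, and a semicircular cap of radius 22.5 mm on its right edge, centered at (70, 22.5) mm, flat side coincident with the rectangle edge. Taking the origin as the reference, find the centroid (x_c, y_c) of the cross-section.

x_c = 43.98 mm, y_c = 22.50 mm

rectangular body: A = 70 × 45 = 3150.00, centroid at (35.00, 22.50).
semicircular end: A = ½π·22.5² = 795.22, centroid at (79.55, 22.50).
ΣA = 3945.22 mm²
ΣAx_c = (3150.00)(35.00) + (795.22)(79.55) = 173508.84 mm³
ΣAy_c = (3150.00)(22.50) + (795.22)(22.50) = 88767.35 mm³
x_c = 173508.84 / 3945.22 = 43.98 mm
y_c = 88767.35 / 3945.22 = 22.50 mm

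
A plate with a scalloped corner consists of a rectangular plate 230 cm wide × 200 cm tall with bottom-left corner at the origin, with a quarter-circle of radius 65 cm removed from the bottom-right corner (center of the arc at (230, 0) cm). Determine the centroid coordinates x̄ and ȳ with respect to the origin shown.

x̄ = 108.20 cm, ȳ = 105.63 cm

Part | A | x̄ᵢ | ȳᵢ | A·x̄ᵢ | A·ȳᵢ
plate | 46000.00 | 115.00 | 100.00 | 5290000.00 | 4600000.00
removed quarter-circle | -3318.31 | 202.41 | 27.59 | -671669.00 | -91541.67
Σ | 42681.69 |  |  | 4618331.00 | 4508458.33
x̄ = 4618331.00 / 42681.69 = 108.20 cm
ȳ = 4508458.33 / 42681.69 = 105.63 cm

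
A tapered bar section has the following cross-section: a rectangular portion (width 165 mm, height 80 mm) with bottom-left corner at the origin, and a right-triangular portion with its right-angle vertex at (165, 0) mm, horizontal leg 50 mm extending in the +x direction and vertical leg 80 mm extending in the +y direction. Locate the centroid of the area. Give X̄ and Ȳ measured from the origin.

X̄ = 95.55 mm, Ȳ = 38.25 mm

Part | A | x̄ᵢ | ȳᵢ | A·x̄ᵢ | A·ȳᵢ
rectangular portion | 13200.00 | 82.50 | 40.00 | 1089000.00 | 528000.00
triangular portion | 2000.00 | 181.67 | 26.67 | 363333.33 | 53333.33
Σ | 15200.00 |  |  | 1452333.33 | 581333.33
X̄ = 1452333.33 / 15200.00 = 95.55 mm
Ȳ = 581333.33 / 15200.00 = 38.25 mm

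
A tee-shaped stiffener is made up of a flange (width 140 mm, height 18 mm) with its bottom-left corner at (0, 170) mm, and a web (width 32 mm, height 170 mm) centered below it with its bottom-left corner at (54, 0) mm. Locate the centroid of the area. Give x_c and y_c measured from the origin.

x_c = 70.00 mm, y_c = 114.76 mm

web: A = 32 × 170 = 5440.00, centroid at (70.00, 85.00).
flange: A = 140 × 18 = 2520.00, centroid at (70.00, 179.00).
ΣA = 7960.00 mm², ΣAx_c = 557200.00 mm³, ΣAy_c = 913480.00 mm³.
x_c = 557200.00/7960.00 = 70.00 mm; y_c = 913480.00/7960.00 = 114.76 mm.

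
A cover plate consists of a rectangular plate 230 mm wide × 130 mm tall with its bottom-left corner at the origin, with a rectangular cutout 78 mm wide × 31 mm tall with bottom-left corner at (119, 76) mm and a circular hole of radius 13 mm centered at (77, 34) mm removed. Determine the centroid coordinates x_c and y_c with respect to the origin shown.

x_c = 111.89 mm, y_c = 63.23 mm

plate: A = 230 × 130 = 29900.00, centroid at (115.00, 65.00).
hole 1: A = −(78 × 31) = -2418.00, centroid at (158.00, 91.50).
hole 2: A = −π·13² = -530.93, centroid at (77.00, 34.00).
ΣA = 26951.07 mm²
ΣAx_c = (29900.00)(115.00) + (-2418.00)(158.00) + (-530.93)(77.00) = 3015574.45 mm³
ΣAy_c = (29900.00)(65.00) + (-2418.00)(91.50) + (-530.93)(34.00) = 1704201.41 mm³
x_c = 3015574.45 / 26951.07 = 111.89 mm
y_c = 1704201.41 / 26951.07 = 63.23 mm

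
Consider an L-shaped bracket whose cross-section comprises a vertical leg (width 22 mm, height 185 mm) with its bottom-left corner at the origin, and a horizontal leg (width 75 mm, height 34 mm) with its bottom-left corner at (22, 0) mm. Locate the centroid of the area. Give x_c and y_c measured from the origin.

x_c = 29.68 mm, y_c = 63.42 mm

vertical leg: A = 22 × 185 = 4070.00, centroid at (11.00, 92.50).
horizontal leg: A = 75 × 34 = 2550.00, centroid at (59.50, 17.00).
ΣA = 6620.00 mm²
ΣAx_c = (4070.00)(11.00) + (2550.00)(59.50) = 196495.00 mm³
ΣAy_c = (4070.00)(92.50) + (2550.00)(17.00) = 419825.00 mm³
x_c = 196495.00 / 6620.00 = 29.68 mm
y_c = 419825.00 / 6620.00 = 63.42 mm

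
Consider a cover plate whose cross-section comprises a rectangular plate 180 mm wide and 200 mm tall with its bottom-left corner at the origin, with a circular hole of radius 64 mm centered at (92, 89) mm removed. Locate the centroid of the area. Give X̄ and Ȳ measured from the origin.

X̄ = 88.89 mm, Ȳ = 106.12 mm

plate: A = 180 × 200 = 36000.00, centroid at (90.00, 100.00).
hole: A = −π·64² = -12867.96, centroid at (92.00, 89.00).
ΣA = 23132.04 mm², ΣAX̄ = 2056147.36 mm³, ΣAȲ = 2454751.25 mm³.
X̄ = 2056147.36/23132.04 = 88.89 mm; Ȳ = 2454751.25/23132.04 = 106.12 mm.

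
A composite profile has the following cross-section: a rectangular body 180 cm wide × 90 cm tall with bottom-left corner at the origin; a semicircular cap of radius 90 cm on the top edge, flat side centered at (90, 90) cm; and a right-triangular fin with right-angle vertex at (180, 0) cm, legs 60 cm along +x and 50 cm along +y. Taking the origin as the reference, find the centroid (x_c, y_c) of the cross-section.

Part | A | x̄ᵢ | ȳᵢ | A·x̄ᵢ | A·ȳᵢ
rectangular body | 16200.00 | 90.00 | 45.00 | 1458000.00 | 729000.00
semicircular top | 12723.45 | 90.00 | 128.20 | 1145110.52 | 1631110.52
triangular fin | 1500.00 | 200.00 | 16.67 | 300000.00 | 25000.00
Σ | 30423.45 |  |  | 2903110.52 | 2385110.52
x_c = 2903110.52 / 30423.45 = 95.42 cm
y_c = 2385110.52 / 30423.45 = 78.40 cm

x_c = 95.42 cm, y_c = 78.40 cm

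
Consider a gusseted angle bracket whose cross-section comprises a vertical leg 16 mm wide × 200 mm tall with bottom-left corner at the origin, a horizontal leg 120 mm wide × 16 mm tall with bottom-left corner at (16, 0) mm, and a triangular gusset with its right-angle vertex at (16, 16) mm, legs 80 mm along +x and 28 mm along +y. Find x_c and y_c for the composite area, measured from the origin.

vertical leg: A = 16 × 200 = 3200.00, centroid at (8.00, 100.00).
horizontal leg: A = 120 × 16 = 1920.00, centroid at (76.00, 8.00).
gusset: A = ½·80·28 = 1120.00, centroid at (42.67, 25.33).
ΣA = 6240.00 mm², ΣAx_c = 219306.67 mm³, ΣAy_c = 363733.33 mm³.
x_c = 219306.67/6240.00 = 35.15 mm; y_c = 363733.33/6240.00 = 58.29 mm.

x_c = 35.15 mm, y_c = 58.29 mm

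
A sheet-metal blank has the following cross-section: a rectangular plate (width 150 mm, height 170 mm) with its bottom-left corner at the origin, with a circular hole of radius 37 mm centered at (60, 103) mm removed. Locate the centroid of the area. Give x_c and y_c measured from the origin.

x_c = 78.04 mm, y_c = 81.35 mm

plate: A = 150 × 170 = 25500.00, centroid at (75.00, 85.00).
hole: A = −π·37² = -4300.84, centroid at (60.00, 103.00).
ΣA = 21199.16 mm²
ΣAx_c = (25500.00)(75.00) + (-4300.84)(60.00) = 1654449.58 mm³
ΣAy_c = (25500.00)(85.00) + (-4300.84)(103.00) = 1724513.44 mm³
x_c = 1654449.58 / 21199.16 = 78.04 mm
y_c = 1724513.44 / 21199.16 = 81.35 mm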